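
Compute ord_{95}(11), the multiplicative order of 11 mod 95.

3

ord(11) | φ(95) = φ(5·19) = (5−1)·(19−1) = 4·18 = 72 = 2^3 · 3^2.
Divisors of 72: 1, 2, 3, 4, 6, 8, 9, 12, 18, 24, 36, 72.
Evaluate successive powers at the divisors of 72:
11^1 ≡ 11 (mod 95)
11^2 ≡ 26 (mod 95)
11^3 ≡ 1 (mod 95) ✓
Therefore the multiplicative order of 11 modulo 95 is 3.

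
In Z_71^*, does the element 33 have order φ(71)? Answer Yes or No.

φ(71) = 71 − 1 = 70 = 2 · 5 · 7.
Test 33^(70/q) mod 71 for each prime factor q of 70:
33^35 ≡ 70 (mod 71)  [q = 2: ≢ 1 ✓]
33^14 ≡ 5 (mod 71)  [q = 5: ≢ 1 ✓]
33^10 ≡ 45 (mod 71)  [q = 7: ≢ 1 ✓]
None equal 1, so ord_71(33) = 70: 33 is a primitive root.

Yes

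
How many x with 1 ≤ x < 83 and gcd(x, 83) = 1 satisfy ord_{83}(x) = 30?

φ(83) = 83 − 1 = 82 = 2 · 41.
Since (Z/83Z)^× is cyclic of order 82, the number of elements of order d is φ(d) when d | 82 and 0 otherwise.
Since 30 ∤ 82, the count is 0.

0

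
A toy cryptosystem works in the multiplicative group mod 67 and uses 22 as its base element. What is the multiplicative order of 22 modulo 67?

The order of 22 must divide φ(67) = 67 − 1 = 66 = 2 · 3 · 11.
Divisors of 66: 1, 2, 3, 6, 11, 22, 33, 66.
Test each divisor d:
22^1 ≡ 22 (mod 67)
22^2 ≡ 15 (mod 67)
22^3 ≡ 62 (mod 67)
22^6 ≡ 25 (mod 67)
22^11 ≡ 1 (mod 67) ✓
So ord_67(22) = 11.

11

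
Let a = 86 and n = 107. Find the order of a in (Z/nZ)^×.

Since 86 ∈ (Z/107Z)^×, its order divides φ(107) = 107 − 1 = 106 = 2 · 53.
Divisors of 106: 1, 2, 53, 106.
Compute 86^d (mod 107) for the divisors d until we hit 1:
86^1 ≡ 86 (mod 107)
86^2 ≡ 13 (mod 107)
86^53 ≡ 1 (mod 107) ✓
Hence ord(86) = 53.

53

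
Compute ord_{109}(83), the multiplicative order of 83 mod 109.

ord(83) | φ(109) = 109 − 1 = 108 = 2^2 · 3^3.
Divisors of 108: 1, 2, 3, 4, 6, 9, 12, 18, 27, 36, 54, 108.
Evaluate successive powers at the divisors of 108:
83^1 ≡ 83 (mod 109)
83^2 ≡ 22 (mod 109)
83^3 ≡ 82 (mod 109)
83^4 ≡ 48 (mod 109)
83^6 ≡ 75 (mod 109)
83^9 ≡ 46 (mod 109)
83^12 ≡ 66 (mod 109)
83^18 ≡ 45 (mod 109)
83^27 ≡ 108 (mod 109)
83^36 ≡ 63 (mod 109)
83^54 ≡ 1 (mod 109) ✓
So ord_109(83) = 54.

54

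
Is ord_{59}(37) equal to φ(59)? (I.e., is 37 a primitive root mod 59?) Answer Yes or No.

Yes

φ(59) = 59 − 1 = 58 = 2 · 29.
An element g generates (Z/59Z)^× iff g^(58/q) ≢ 1 (mod 59) for each prime q ∈ {2, 29}.
37^29 ≡ 58 (mod 59)  [q = 2: ≢ 1 ✓]
37^2 ≡ 12 (mod 59)  [q = 29: ≢ 1 ✓]
Every test exponent gives a nontrivial residue, hence 37 generates the full group.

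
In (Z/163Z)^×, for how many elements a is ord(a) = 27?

φ(163) = 163 − 1 = 162 = 2 · 3^4.
(Z/163Z)^× is cyclic (|G| = 162); a cyclic group of order m has exactly φ(d) elements of each order d | m, and none otherwise.
27 = 3^3 divides 162, and φ(27) = 18.

18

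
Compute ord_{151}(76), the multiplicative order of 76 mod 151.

15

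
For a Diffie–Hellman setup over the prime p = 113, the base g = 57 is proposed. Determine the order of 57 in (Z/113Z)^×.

ord(57) | φ(113) = 113 − 1 = 112 = 2^4 · 7.
Divisors of 112: 1, 2, 4, 7, 8, 14, 16, 28, 56, 112.
Evaluate successive powers at the divisors of 112:
57^1 ≡ 57
57^2 ≡ 85
57^4 ≡ 106
57^7 ≡ 98
57^8 ≡ 49
57^14 ≡ 112
57^16 ≡ 28
57^28 ≡ 1
The smallest such exponent is 28, so the order of 57 is 28.

28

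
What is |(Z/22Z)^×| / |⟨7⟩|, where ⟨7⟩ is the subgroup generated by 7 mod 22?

1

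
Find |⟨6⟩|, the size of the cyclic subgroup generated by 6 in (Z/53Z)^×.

26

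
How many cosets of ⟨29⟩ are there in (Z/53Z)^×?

2

By Lagrange's theorem, ord_53(29) divides φ(53) = 53 − 1 = 52 = 2^2 · 13.
Divisors of 52: 1, 2, 4, 13, 26, 52.
Evaluate successive powers at the divisors of 52:
29^1 ≡ 29 (mod 53)
29^2 ≡ 46 (mod 53)
29^4 ≡ 49 (mod 53)
29^13 ≡ 52 (mod 53)
29^26 ≡ 1 (mod 53) ✓
The order of 29 is 26, so the subgroup it generates has 26 elements.
[(Z/53Z)^× : ⟨29⟩] = 52/26 = 2.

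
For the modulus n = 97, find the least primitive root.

5

φ(97) = 97 − 1 = 96 = 2^5 · 3.
g is a primitive root iff g^(96/q) ≢ 1 (mod 97) for each prime q ∈ {2, 3}.
g = 2: 2^48 ≡ 1 — hits 1, so not a primitive root.
g = 3: 3^48 ≡ 1 — hits 1, so not a primitive root.
g = 4: 4^48 ≡ 1 — hits 1, so not a primitive root.
g = 5: 5^48 ≡ 96; 5^32 ≡ 35 — none is 1, so 5 is a primitive root.
The smallest primitive root modulo 97 is 5.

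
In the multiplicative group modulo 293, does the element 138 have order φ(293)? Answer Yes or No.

No

φ(293) = 293 − 1 = 292 = 2^2 · 73.
An element g generates (Z/293Z)^× iff g^(292/q) ≢ 1 (mod 293) for each prime q ∈ {2, 73}.
138^146 ≡ 292 (mod 293)  [q = 2: ≢ 1 ✓]
138^4 ≡ 1 (mod 293)  [q = 73: ≡ 1 ✗]
138^4 ≡ 1 shows ord(138) | 4, strictly less than φ(293); not a primitive root.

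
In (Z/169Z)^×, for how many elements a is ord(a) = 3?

2

φ(169) = φ(13^2) = 13·(13−1) = 156 = 2^2 · 3 · 13.
(Z/169Z)^× is cyclic (|G| = 156); a cyclic group of order m has exactly φ(d) elements of each order d | m, and none otherwise.
3 | 156, and φ(3) = 3 − 1 = 2.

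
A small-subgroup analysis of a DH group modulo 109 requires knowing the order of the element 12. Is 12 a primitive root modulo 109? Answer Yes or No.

No

φ(109) = 109 − 1 = 108 = 2^2 · 3^3.
It suffices to check that the order of 12 is not a proper divisor of 108: compute 12^(108/q) for q ∈ {2, 3}.
12^54 ≡ 1 (mod 109)  [q = 2: ≡ 1 ✗]
12^36 ≡ 63 (mod 109)  [q = 3: ≢ 1 ✓]
Since 12^54 ≡ 1, the order of 12 divides 54 < 108, so 12 is not a primitive root.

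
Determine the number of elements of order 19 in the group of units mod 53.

0

φ(53) = 53 − 1 = 52 = 2^2 · 13.
In a cyclic group of order 52, there are φ(d) elements of order d for each divisor d of 52, and zero for non-divisors.
Since 19 ∤ 52, the count is 0.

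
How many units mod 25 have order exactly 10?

4

φ(25) = φ(5^2) = 5·(5−1) = 20 = 2^2 · 5.
In a cyclic group of order 20, there are φ(d) elements of order d for each divisor d of 20, and zero for non-divisors.
10 = 2 · 5 divides 20, and φ(10) = 4.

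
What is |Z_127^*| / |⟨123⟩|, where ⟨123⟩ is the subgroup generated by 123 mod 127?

9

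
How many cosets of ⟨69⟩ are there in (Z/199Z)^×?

1

Since 69 ∈ (Z/199Z)^×, its order divides φ(199) = 199 − 1 = 198 = 2 · 3^2 · 11.
Divisors of 198: 1, 2, 3, 6, 9, 11, 18, 22, 33, 66, 99, 198.
Compute 69^d (mod 199) for the divisors d until we hit 1:
69^1 ≡ 69 (mod 199)
69^2 ≡ 184 (mod 199)
69^3 ≡ 159 (mod 199)
69^6 ≡ 8 (mod 199)
69^9 ≡ 78 (mod 199)
69^11 ≡ 24 (mod 199)
69^18 ≡ 114 (mod 199)
69^22 ≡ 178 (mod 199)
69^33 ≡ 93 (mod 199)
69^66 ≡ 92 (mod 199)
69^99 ≡ 198 (mod 199)
69^198 ≡ 1 (mod 199) ✓
Thus |⟨69⟩| = ord(69) = 198.
Index = |(Z/199Z)^×| / |⟨69⟩| = 198 / 198 = 1.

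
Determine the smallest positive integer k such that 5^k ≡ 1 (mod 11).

5

By Lagrange's theorem, ord_11(5) divides φ(11) = 11 − 1 = 10 = 2 · 5.
Divisors of 10: 1, 2, 5, 10.
Compute 5^d (mod 11) for the divisors d until we hit 1:
5^1 ≡ 5 (mod 11)
5^2 ≡ 3 (mod 11)
5^5 ≡ 1 (mod 11) ✓
So ord_11(5) = 5.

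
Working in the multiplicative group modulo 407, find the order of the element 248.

The order of 248 must divide φ(407) = φ(11·37) = (11−1)·(37−1) = 10·36 = 360 = 2^3 · 3^2 · 5.
Divisors of 360: 1, 2, 3, 4, 5, 6, 8, 9, 10, 12, 15, 18, 20, 24, 30, 36, 40, 45, 60, 72, 90, 120, 180, 360.
Test each divisor d:
248^1 ≡ 248
248^2 ≡ 47
248^3 ≡ 260
248^4 ≡ 174
248^5 ≡ 10
248^6 ≡ 38
248^8 ≡ 158
248^9 ≡ 112
248^10 ≡ 100
248^12 ≡ 223
248^15 ≡ 186
248^18 ≡ 334
248^20 ≡ 232
248^24 ≡ 75
248^30 ≡ 1
So ord_407(248) = 30.

30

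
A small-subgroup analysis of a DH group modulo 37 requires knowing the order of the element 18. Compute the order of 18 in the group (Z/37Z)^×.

36

Since 18 ∈ (Z/37Z)^×, its order divides φ(37) = 37 − 1 = 36 = 2^2 · 3^2.
Divisors of 36: 1, 2, 3, 4, 6, 9, 12, 18, 36.
Compute 18^d (mod 37) for the divisors d until we hit 1:
18^1 ≡ 18 (mod 37)
18^2 ≡ 28 (mod 37)
18^3 ≡ 23 (mod 37)
18^4 ≡ 7 (mod 37)
18^6 ≡ 11 (mod 37)
18^9 ≡ 31 (mod 37)
18^12 ≡ 10 (mod 37)
18^18 ≡ 36 (mod 37)
18^36 ≡ 1 (mod 37) ✓
Hence ord(18) = 36.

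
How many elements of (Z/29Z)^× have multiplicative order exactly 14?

6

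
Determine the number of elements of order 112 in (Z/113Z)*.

48

φ(113) = 113 − 1 = 112 = 2^4 · 7.
Since (Z/113Z)^× is cyclic of order 112, the number of elements of order d is φ(d) when d | 112 and 0 otherwise.
112 = 2^4 · 7 divides 112, and φ(112) = 48.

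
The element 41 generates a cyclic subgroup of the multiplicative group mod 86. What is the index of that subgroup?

ord(41) | φ(86) = φ(2)·φ(43) = 1·42 = 42 = 2 · 3 · 7.
Divisors of 42: 1, 2, 3, 6, 7, 14, 21, 42.
Compute 41^d (mod 86) for the divisors d until we hit 1:
41^1 ≡ 41 (mod 86)
41^2 ≡ 47 (mod 86)
41^3 ≡ 35 (mod 86)
41^6 ≡ 21 (mod 86)
41^7 ≡ 1 (mod 86) ✓
The order of 41 is 7, so the subgroup it generates has 7 elements.
The index is φ(86) / ord(41) = 42 / 7 = 6.

6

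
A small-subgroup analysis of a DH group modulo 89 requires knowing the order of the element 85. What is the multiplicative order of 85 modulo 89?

22

ord(85) | φ(89) = 89 − 1 = 88 = 2^3 · 11.
Divisors of 88: 1, 2, 4, 8, 11, 22, 44, 88.
Check 85^d mod 89 for each divisor in increasing order:
85^1 ≡ 85
85^2 ≡ 16
85^4 ≡ 78
85^8 ≡ 32
85^11 ≡ 88
85^22 ≡ 1
The smallest such exponent is 22, so the order of 85 is 22.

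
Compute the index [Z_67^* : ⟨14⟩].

The order of 14 must divide φ(67) = 67 − 1 = 66 = 2 · 3 · 11.
Divisors of 66: 1, 2, 3, 6, 11, 22, 33, 66.
Test each divisor d:
14^1 ≡ 14
14^2 ≡ 62
14^3 ≡ 64
14^6 ≡ 9
14^11 ≡ 1
The order of 14 is 11, so the subgroup it generates has 11 elements.
Index = |(Z/67Z)^×| / |⟨14⟩| = 66 / 11 = 6.

6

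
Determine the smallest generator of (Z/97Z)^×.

5

φ(97) = 97 − 1 = 96 = 2^5 · 3.
g is a primitive root iff g^(96/q) ≢ 1 (mod 97) for each prime q ∈ {2, 3}.
g = 2: 2^48 ≡ 1 — hits 1, so not a primitive root.
g = 3: 3^48 ≡ 1 — hits 1, so not a primitive root.
g = 4: 4^48 ≡ 1 — hits 1, so not a primitive root.
g = 5: 5^48 ≡ 96; 5^32 ≡ 35 — none is 1, so 5 is a primitive root.
The smallest primitive root modulo 97 is 5.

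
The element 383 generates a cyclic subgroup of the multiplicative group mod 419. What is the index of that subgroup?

1

Since 383 ∈ (Z/419Z)^×, its order divides φ(419) = 419 − 1 = 418 = 2 · 11 · 19.
Divisors of 418: 1, 2, 11, 19, 22, 38, 209, 418.
Evaluate successive powers at the divisors of 418:
383^1 ≡ 383 (mod 419)
383^2 ≡ 39 (mod 419)
383^11 ≡ 76 (mod 419)
383^19 ≡ 317 (mod 419)
383^22 ≡ 329 (mod 419)
383^38 ≡ 348 (mod 419)
383^209 ≡ 418 (mod 419)
383^418 ≡ 1 (mod 419) ✓
The order of 383 is 418, so the subgroup it generates has 418 elements.
[(Z/419Z)^× : ⟨383⟩] = 418/418 = 1.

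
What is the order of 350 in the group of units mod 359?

358

Since 350 ∈ (Z/359Z)^×, its order divides φ(359) = 359 − 1 = 358 = 2 · 179.
Divisors of 358: 1, 2, 179, 358.
Test each divisor d:
350^1 ≡ 350 (mod 359)
350^2 ≡ 81 (mod 359)
350^179 ≡ 358 (mod 359)
350^358 ≡ 1 (mod 359) ✓
Therefore the multiplicative order of 350 modulo 359 is 358.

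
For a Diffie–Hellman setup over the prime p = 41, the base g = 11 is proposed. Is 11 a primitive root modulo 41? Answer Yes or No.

Yes

φ(41) = 41 − 1 = 40 = 2^3 · 5.
An element g generates (Z/41Z)^× iff g^(40/q) ≢ 1 (mod 41) for each prime q ∈ {2, 5}.
11^20 ≡ 40 (mod 41)  [q = 2: ≢ 1 ✓]
11^8 ≡ 16 (mod 41)  [q = 5: ≢ 1 ✓]
None equal 1, so ord_41(11) = 40: 11 is a primitive root.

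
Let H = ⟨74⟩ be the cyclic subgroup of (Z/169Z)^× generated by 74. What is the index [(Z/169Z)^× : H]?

The order of 74 must divide φ(169) = φ(13^2) = 13·(13−1) = 156 = 2^2 · 3 · 13.
Divisors of 156: 1, 2, 3, 4, 6, 12, 13, 26, 39, 52, 78, 156.
Test each divisor d:
74^1 ≡ 74 (mod 169)
74^2 ≡ 68 (mod 169)
74^3 ≡ 131 (mod 169)
74^4 ≡ 61 (mod 169)
74^6 ≡ 92 (mod 169)
74^12 ≡ 14 (mod 169)
74^13 ≡ 22 (mod 169)
74^26 ≡ 146 (mod 169)
74^39 ≡ 1 (mod 169) ✓
The order of 74 is 39, so the subgroup it generates has 39 elements.
Index = |(Z/169Z)^×| / |⟨74⟩| = 156 / 39 = 4.

4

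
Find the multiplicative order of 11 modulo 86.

Since 11 ∈ (Z/86Z)^×, its order divides φ(86) = φ(2)·φ(43) = 1·42 = 42 = 2 · 3 · 7.
Divisors of 42: 1, 2, 3, 6, 7, 14, 21, 42.
Evaluate successive powers at the divisors of 42:
11^1 ≡ 11 (mod 86)
11^2 ≡ 35 (mod 86)
11^3 ≡ 41 (mod 86)
11^6 ≡ 47 (mod 86)
11^7 ≡ 1 (mod 86) ✓
So ord_86(11) = 7.

7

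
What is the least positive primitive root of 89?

φ(89) = 89 − 1 = 88 = 2^3 · 11.
Test candidates g = 2, 3, … against the prime factors q ∈ {2, 11} of φ(89): g is a generator iff g^(88/q) ≢ 1 for every such q.
g = 2: 2^44 ≡ 1 — hits 1, so not a primitive root.
g = 3: 3^44 ≡ 88; 3^8 ≡ 64 — none is 1, so 3 is a primitive root.
So 3 is the smallest generator of (Z/89Z)^×.

3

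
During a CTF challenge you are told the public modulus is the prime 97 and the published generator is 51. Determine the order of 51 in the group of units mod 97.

32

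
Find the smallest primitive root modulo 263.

5

φ(263) = 263 − 1 = 262 = 2 · 131.
Test candidates g = 2, 3, … against the prime factors q ∈ {2, 131} of φ(263): g is a generator iff g^(262/q) ≢ 1 for every such q.
g = 2: 2^131 ≡ 1 — hits 1, so not a primitive root.
g = 3: 3^131 ≡ 1 — hits 1, so not a primitive root.
g = 4: 4^131 ≡ 1 — hits 1, so not a primitive root.
g = 5: 5^131 ≡ 262; 5^2 ≡ 25 — none is 1, so 5 is a primitive root.
So 5 is the smallest generator of (Z/263Z)^×.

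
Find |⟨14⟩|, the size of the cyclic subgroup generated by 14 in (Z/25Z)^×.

ord(14) | φ(25) = φ(5^2) = 5·(5−1) = 20 = 2^2 · 5.
Divisors of 20: 1, 2, 4, 5, 10, 20.
Compute 14^d (mod 25) for the divisors d until we hit 1:
14^1 ≡ 14 (mod 25)
14^2 ≡ 21 (mod 25)
14^4 ≡ 16 (mod 25)
14^5 ≡ 24 (mod 25)
14^10 ≡ 1 (mod 25) ✓
The smallest such exponent is 10, so the order of 14 is 10.

10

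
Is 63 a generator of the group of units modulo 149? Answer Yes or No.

φ(149) = 149 − 1 = 148 = 2^2 · 37.
63 is a primitive root mod 149 iff 63^(φ(149)/q) ≢ 1 for every prime q | φ(149), i.e. q ∈ {2, 37}.
63^74 ≡ 1 (mod 149)  [q = 2: ≡ 1 ✗]
63^4 ≡ 85 (mod 149)  [q = 37: ≢ 1 ✓]
The check at q = 2 fails, so 63 generates a proper subgroup.

No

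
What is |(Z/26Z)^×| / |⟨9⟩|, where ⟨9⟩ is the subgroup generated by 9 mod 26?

Since 9 ∈ (Z/26Z)^×, its order divides φ(26) = φ(2)·φ(13) = 1·12 = 12 = 2^2 · 3.
Divisors of 12: 1, 2, 3, 4, 6, 12.
Compute 9^d (mod 26) for the divisors d until we hit 1:
9^1 ≡ 9 (mod 26)
9^2 ≡ 3 (mod 26)
9^3 ≡ 1 (mod 26) ✓
The order of 9 is 3, so the subgroup it generates has 3 elements.
The index is φ(26) / ord(9) = 12 / 3 = 4.

4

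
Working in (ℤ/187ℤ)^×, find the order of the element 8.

By Lagrange's theorem, ord_187(8) divides φ(187) = φ(11·17) = (11−1)·(17−1) = 10·16 = 160 = 2^5 · 5.
Divisors of 160: 1, 2, 4, 5, 8, 10, 16, 20, 32, 40, 80, 160.
Check 8^d mod 187 for each divisor in increasing order:
8^1 ≡ 8 (mod 187)
8^2 ≡ 64 (mod 187)
8^4 ≡ 169 (mod 187)
8^5 ≡ 43 (mod 187)
8^8 ≡ 137 (mod 187)
8^10 ≡ 166 (mod 187)
8^16 ≡ 69 (mod 187)
8^20 ≡ 67 (mod 187)
8^32 ≡ 86 (mod 187)
8^40 ≡ 1 (mod 187) ✓
So ord_187(8) = 40.

40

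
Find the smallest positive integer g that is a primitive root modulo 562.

φ(562) = φ(2)·φ(281) = 1·280 = 280 = 2^3 · 5 · 7.
Test candidates g = 2, 3, … against the prime factors q ∈ {2, 5, 7} of φ(562): g is a generator iff g^(280/q) ≢ 1 for every such q.
g = 2: gcd(2, 562) = 2 > 1, not a unit — skip.
g = 3: 3^140 ≡ 561; 3^56 ≡ 367; 3^40 ≡ 249 — none is 1, so 3 is a primitive root.
Hence the least primitive root of 562 is 3.

3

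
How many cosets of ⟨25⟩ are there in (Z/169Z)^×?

By Lagrange's theorem, ord_169(25) divides φ(169) = φ(13^2) = 13·(13−1) = 156 = 2^2 · 3 · 13.
Divisors of 156: 1, 2, 3, 4, 6, 12, 13, 26, 39, 52, 78, 156.
Test each divisor d:
25^1 ≡ 25 (mod 169)
25^2 ≡ 118 (mod 169)
25^3 ≡ 77 (mod 169)
25^4 ≡ 66 (mod 169)
25^6 ≡ 14 (mod 169)
25^12 ≡ 27 (mod 169)
25^13 ≡ 168 (mod 169)
25^26 ≡ 1 (mod 169) ✓
The order of 25 is 26, so the subgroup it generates has 26 elements.
[(Z/169Z)^× : ⟨25⟩] = 156/26 = 6.

6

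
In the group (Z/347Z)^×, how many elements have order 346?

172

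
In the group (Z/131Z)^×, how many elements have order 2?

φ(131) = 131 − 1 = 130 = 2 · 5 · 13.
In a cyclic group of order 130, there are φ(d) elements of order d for each divisor d of 130, and zero for non-divisors.
2 | 130, and φ(2) = 2 − 1 = 1.

1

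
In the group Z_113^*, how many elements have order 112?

48

φ(113) = 113 − 1 = 112 = 2^4 · 7.
Since (Z/113Z)^× is cyclic of order 112, the number of elements of order d is φ(d) when d | 112 and 0 otherwise.
112 = 2^4 · 7 divides 112, and φ(112) = 48.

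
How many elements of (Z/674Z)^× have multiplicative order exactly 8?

4

φ(674) = φ(2)·φ(337) = 1·336 = 336 = 2^4 · 3 · 7.
Since (Z/674Z)^× is cyclic of order 336, the number of elements of order d is φ(d) when d | 336 and 0 otherwise.
8 = 2^3 divides 336, and φ(8) = 4.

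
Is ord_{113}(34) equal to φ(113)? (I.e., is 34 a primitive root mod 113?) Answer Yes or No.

Yes

φ(113) = 113 − 1 = 112 = 2^4 · 7.
34 is a primitive root mod 113 iff 34^(φ(113)/q) ≢ 1 for every prime q | φ(113), i.e. q ∈ {2, 7}.
34^56 ≡ 112 (mod 113)  [q = 2: ≢ 1 ✓]
34^16 ≡ 16 (mod 113)  [q = 7: ≢ 1 ✓]
All checks pass, so 34 has order 112 and is a primitive root modulo 113.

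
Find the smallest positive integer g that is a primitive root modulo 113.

3

φ(113) = 113 − 1 = 112 = 2^4 · 7.
g is a primitive root iff g^(112/q) ≢ 1 (mod 113) for each prime q ∈ {2, 7}.
g = 2: 2^56 ≡ 1 — hits 1, so not a primitive root.
g = 3: 3^56 ≡ 112; 3^16 ≡ 49 — none is 1, so 3 is a primitive root.
The smallest primitive root modulo 113 is 3.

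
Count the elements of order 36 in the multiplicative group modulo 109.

φ(109) = 109 − 1 = 108 = 2^2 · 3^3.
(Z/109Z)^× is cyclic (|G| = 108); a cyclic group of order m has exactly φ(d) elements of each order d | m, and none otherwise.
36 = 2^2 · 3^2 divides 108, and φ(36) = 12.

12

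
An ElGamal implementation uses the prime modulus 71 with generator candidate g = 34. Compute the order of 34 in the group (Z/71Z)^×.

The order of 34 must divide φ(71) = 71 − 1 = 70 = 2 · 5 · 7.
Divisors of 70: 1, 2, 5, 7, 10, 14, 35, 70.
Test each divisor d:
34^1 ≡ 34 (mod 71)
34^2 ≡ 20 (mod 71)
34^5 ≡ 39 (mod 71)
34^7 ≡ 70 (mod 71)
34^10 ≡ 30 (mod 71)
34^14 ≡ 1 (mod 71) ✓
Hence ord(34) = 14.

14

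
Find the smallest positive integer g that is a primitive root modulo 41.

φ(41) = 41 − 1 = 40 = 2^3 · 5.
Test candidates g = 2, 3, … against the prime factors q ∈ {2, 5} of φ(41): g is a generator iff g^(40/q) ≢ 1 for every such q.
g = 2: 2^20 ≡ 1 — hits 1, so not a primitive root.
g = 3: 3^20 ≡ 40; 3^8 ≡ 1 — hits 1, so not a primitive root.
g = 4: 4^20 ≡ 1 — hits 1, so not a primitive root.
g = 5: 5^20 ≡ 1 — hits 1, so not a primitive root.
g = 6: 6^20 ≡ 40; 6^8 ≡ 10 — none is 1, so 6 is a primitive root.
So 6 is the smallest generator of (Z/41Z)^×.

6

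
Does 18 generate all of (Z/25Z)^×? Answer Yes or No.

No

φ(25) = φ(5^2) = 5·(5−1) = 20 = 2^2 · 5.
An element g generates (Z/25Z)^× iff g^(20/q) ≢ 1 (mod 25) for each prime q ∈ {2, 5}.
18^10 ≡ 24 (mod 25)  [q = 2: ≢ 1 ✓]
18^4 ≡ 1 (mod 25)  [q = 5: ≡ 1 ✗]
The check at q = 5 fails, so 18 generates a proper subgroup.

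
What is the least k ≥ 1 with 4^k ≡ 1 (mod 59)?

29

By Lagrange's theorem, ord_59(4) divides φ(59) = 59 − 1 = 58 = 2 · 29.
Divisors of 58: 1, 2, 29, 58.
Evaluate successive powers at the divisors of 58:
4^1 ≡ 4 (mod 59)
4^2 ≡ 16 (mod 59)
4^29 ≡ 1 (mod 59) ✓
The smallest such exponent is 29, so the order of 4 is 29.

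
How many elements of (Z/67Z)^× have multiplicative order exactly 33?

20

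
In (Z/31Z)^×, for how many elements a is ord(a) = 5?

4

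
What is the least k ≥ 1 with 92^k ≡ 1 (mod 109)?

The order of 92 must divide φ(109) = 109 − 1 = 108 = 2^2 · 3^3.
Divisors of 108: 1, 2, 3, 4, 6, 9, 12, 18, 27, 36, 54, 108.
Check 92^d mod 109 for each divisor in increasing order:
92^1 ≡ 92 (mod 109)
92^2 ≡ 71 (mod 109)
92^3 ≡ 101 (mod 109)
92^4 ≡ 27 (mod 109)
92^6 ≡ 64 (mod 109)
92^9 ≡ 33 (mod 109)
92^12 ≡ 63 (mod 109)
92^18 ≡ 108 (mod 109)
92^27 ≡ 76 (mod 109)
92^36 ≡ 1 (mod 109) ✓
The smallest such exponent is 36, so the order of 92 is 36.

36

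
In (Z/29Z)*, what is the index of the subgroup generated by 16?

ord(16) | φ(29) = 29 − 1 = 28 = 2^2 · 7.
Divisors of 28: 1, 2, 4, 7, 14, 28.
Compute 16^d (mod 29) for the divisors d until we hit 1:
16^1 ≡ 16
16^2 ≡ 24
16^4 ≡ 25
16^7 ≡ 1
The order of 16 is 7, so the subgroup it generates has 7 elements.
[(Z/29Z)^× : ⟨16⟩] = 28/7 = 4.

4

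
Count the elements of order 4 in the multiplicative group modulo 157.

φ(157) = 157 − 1 = 156 = 2^2 · 3 · 13.
(Z/157Z)^× is cyclic (|G| = 156); a cyclic group of order m has exactly φ(d) elements of each order d | m, and none otherwise.
4 = 2^2 divides 156, and φ(4) = 2.

2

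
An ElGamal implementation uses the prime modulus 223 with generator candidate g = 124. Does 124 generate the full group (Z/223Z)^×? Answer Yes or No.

No

φ(223) = 223 − 1 = 222 = 2 · 3 · 37.
124 is a primitive root mod 223 iff 124^(φ(223)/q) ≢ 1 for every prime q | φ(223), i.e. q ∈ {2, 3, 37}.
124^111 ≡ 1 (mod 223)  [q = 2: ≡ 1 ✗]
124^74 ≡ 183 (mod 223)  [q = 3: ≢ 1 ✓]
124^6 ≡ 7 (mod 223)  [q = 37: ≢ 1 ✓]
Since 124^111 ≡ 1, the order of 124 divides 111 < 222, so 124 is not a primitive root.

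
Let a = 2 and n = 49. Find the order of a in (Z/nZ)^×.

21

The order of 2 must divide φ(49) = φ(7^2) = 7·(7−1) = 42 = 2 · 3 · 7.
Divisors of 42: 1, 2, 3, 6, 7, 14, 21, 42.
Check 2^d mod 49 for each divisor in increasing order:
2^1 ≡ 2
2^2 ≡ 4
2^3 ≡ 8
2^6 ≡ 15
2^7 ≡ 30
2^14 ≡ 18
2^21 ≡ 1
The smallest such exponent is 21, so the order of 2 is 21.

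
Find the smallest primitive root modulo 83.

φ(83) = 83 − 1 = 82 = 2 · 41.
Test candidates g = 2, 3, … against the prime factors q ∈ {2, 41} of φ(83): g is a generator iff g^(82/q) ≢ 1 for every such q.
g = 2: 2^41 ≡ 82; 2^2 ≡ 4 — none is 1, so 2 is a primitive root.
So 2 is the smallest generator of (Z/83Z)^×.

2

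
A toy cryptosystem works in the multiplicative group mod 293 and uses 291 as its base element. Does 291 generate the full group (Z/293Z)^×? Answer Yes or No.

φ(293) = 293 − 1 = 292 = 2^2 · 73.
It suffices to check that the order of 291 is not a proper divisor of 292: compute 291^(292/q) for q ∈ {2, 73}.
291^146 ≡ 292 (mod 293)  [q = 2: ≢ 1 ✓]
291^4 ≡ 16 (mod 293)  [q = 73: ≢ 1 ✓]
All checks pass, so 291 has order 292 and is a primitive root modulo 293.

Yes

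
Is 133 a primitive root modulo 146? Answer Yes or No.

φ(146) = φ(2)·φ(73) = 1·72 = 72 = 2^3 · 3^2.
Test 133^(72/q) mod 146 for each prime factor q of 72:
133^36 ≡ 145 (mod 146)  [q = 2: ≢ 1 ✓]
133^24 ≡ 137 (mod 146)  [q = 3: ≢ 1 ✓]
None equal 1, so ord_146(133) = 72: 133 is a primitive root.

Yes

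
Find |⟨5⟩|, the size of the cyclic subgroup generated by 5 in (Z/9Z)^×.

The order of 5 must divide φ(9) = φ(3^2) = 3·(3−1) = 6 = 2 · 3.
Divisors of 6: 1, 2, 3, 6.
Check 5^d mod 9 for each divisor in increasing order:
5^1 ≡ 5 (mod 9)
5^2 ≡ 7 (mod 9)
5^3 ≡ 8 (mod 9)
5^6 ≡ 1 (mod 9) ✓
So ord_9(5) = 6.

6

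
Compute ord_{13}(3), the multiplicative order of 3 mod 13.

ord(3) | φ(13) = 13 − 1 = 12 = 2^2 · 3.
Divisors of 12: 1, 2, 3, 4, 6, 12.
Check 3^d mod 13 for each divisor in increasing order:
3^1 ≡ 3 (mod 13)
3^2 ≡ 9 (mod 13)
3^3 ≡ 1 (mod 13) ✓
Hence ord(3) = 3.

3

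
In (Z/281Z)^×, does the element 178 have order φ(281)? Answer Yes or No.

Yes

φ(281) = 281 − 1 = 280 = 2^3 · 5 · 7.
It suffices to check that the order of 178 is not a proper divisor of 280: compute 178^(280/q) for q ∈ {2, 5, 7}.
178^140 ≡ 280 (mod 281)  [q = 2: ≢ 1 ✓]
178^56 ≡ 232 (mod 281)  [q = 5: ≢ 1 ✓]
178^40 ≡ 249 (mod 281)  [q = 7: ≢ 1 ✓]
None equal 1, so ord_281(178) = 280: 178 is a primitive root.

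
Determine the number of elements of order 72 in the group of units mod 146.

24

φ(146) = φ(2)·φ(73) = 1·72 = 72 = 2^3 · 3^2.
In a cyclic group of order 72, there are φ(d) elements of order d for each divisor d of 72, and zero for non-divisors.
72 = 2^3 · 3^2 divides 72, and φ(72) = 24.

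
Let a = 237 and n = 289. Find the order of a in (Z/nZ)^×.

Since 237 ∈ (Z/289Z)^×, its order divides φ(289) = φ(17^2) = 17·(17−1) = 272 = 2^4 · 17.
Divisors of 272: 1, 2, 4, 8, 16, 17, 34, 68, 136, 272.
Evaluate successive powers at the divisors of 272:
237^1 ≡ 237 (mod 289)
237^2 ≡ 103 (mod 289)
237^4 ≡ 205 (mod 289)
237^8 ≡ 120 (mod 289)
237^16 ≡ 239 (mod 289)
237^17 ≡ 288 (mod 289)
237^34 ≡ 1 (mod 289) ✓
Hence ord(237) = 34.

34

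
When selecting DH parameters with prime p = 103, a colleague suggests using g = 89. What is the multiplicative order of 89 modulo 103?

By Lagrange's theorem, ord_103(89) divides φ(103) = 103 − 1 = 102 = 2 · 3 · 17.
Divisors of 102: 1, 2, 3, 6, 17, 34, 51, 102.
Test each divisor d:
89^1 ≡ 89
89^2 ≡ 93
89^3 ≡ 37
89^6 ≡ 30
89^17 ≡ 102
89^34 ≡ 1
Therefore the multiplicative order of 89 modulo 103 is 34.

34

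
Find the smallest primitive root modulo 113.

φ(113) = 113 − 1 = 112 = 2^4 · 7.
g is a primitive root iff g^(112/q) ≢ 1 (mod 113) for each prime q ∈ {2, 7}.
g = 2: 2^56 ≡ 1 — hits 1, so not a primitive root.
g = 3: 3^56 ≡ 112; 3^16 ≡ 49 — none is 1, so 3 is a primitive root.
The smallest primitive root modulo 113 is 3.

3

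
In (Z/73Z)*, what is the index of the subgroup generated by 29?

1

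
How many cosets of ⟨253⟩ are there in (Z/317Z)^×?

4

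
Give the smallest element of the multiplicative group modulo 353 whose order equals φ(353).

φ(353) = 353 − 1 = 352 = 2^5 · 11.
Test candidates g = 2, 3, … against the prime factors q ∈ {2, 11} of φ(353): g is a generator iff g^(352/q) ≢ 1 for every such q.
g = 2: 2^176 ≡ 1 — hits 1, so not a primitive root.
g = 3: 3^176 ≡ 352; 3^32 ≡ 140 — none is 1, so 3 is a primitive root.
Hence the least primitive root of 353 is 3.

3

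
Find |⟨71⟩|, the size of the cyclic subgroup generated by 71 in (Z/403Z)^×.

60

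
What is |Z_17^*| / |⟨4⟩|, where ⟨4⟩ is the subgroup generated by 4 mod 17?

4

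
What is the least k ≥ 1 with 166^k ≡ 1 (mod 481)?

36

Since 166 ∈ (Z/481Z)^×, its order divides φ(481) = φ(13·37) = (13−1)·(37−1) = 12·36 = 432 = 2^4 · 3^3.
Divisors of 432: 1, 2, 3, 4, 6, 8, 9, 12, 16, 18, 24, 27, 36, 48, 54, 72, 108, 144, 216, 432.
Compute 166^d (mod 481) for the divisors d until we hit 1:
166^1 ≡ 166
166^2 ≡ 139
166^3 ≡ 467
166^4 ≡ 81
166^6 ≡ 196
166^8 ≡ 308
166^9 ≡ 142
166^12 ≡ 417
166^16 ≡ 107
166^18 ≡ 443
166^24 ≡ 248
166^27 ≡ 376
166^36 ≡ 1
Hence ord(166) = 36.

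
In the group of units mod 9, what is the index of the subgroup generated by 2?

1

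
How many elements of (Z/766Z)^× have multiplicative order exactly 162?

0

φ(766) = φ(2)·φ(383) = 1·382 = 382 = 2 · 191.
In a cyclic group of order 382, there are φ(d) elements of order d for each divisor d of 382, and zero for non-divisors.
Here 382 is not a multiple of 162, so there are no elements of order 162.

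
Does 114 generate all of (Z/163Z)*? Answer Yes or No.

Yes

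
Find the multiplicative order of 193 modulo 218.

Since 193 ∈ (Z/218Z)^×, its order divides φ(218) = φ(2)·φ(109) = 1·108 = 108 = 2^2 · 3^3.
Divisors of 108: 1, 2, 3, 4, 6, 9, 12, 18, 27, 36, 54, 108.
Evaluate successive powers at the divisors of 108:
193^1 ≡ 193 (mod 218)
193^2 ≡ 189 (mod 218)
193^3 ≡ 71 (mod 218)
193^4 ≡ 187 (mod 218)
193^6 ≡ 27 (mod 218)
193^9 ≡ 173 (mod 218)
193^12 ≡ 75 (mod 218)
193^18 ≡ 63 (mod 218)
193^27 ≡ 217 (mod 218)
193^36 ≡ 45 (mod 218)
193^54 ≡ 1 (mod 218) ✓
Hence ord(193) = 54.

54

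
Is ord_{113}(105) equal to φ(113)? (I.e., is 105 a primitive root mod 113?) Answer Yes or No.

φ(113) = 113 − 1 = 112 = 2^4 · 7.
It suffices to check that the order of 105 is not a proper divisor of 112: compute 105^(112/q) for q ∈ {2, 7}.
105^56 ≡ 1 (mod 113)  [q = 2: ≡ 1 ✗]
105^16 ≡ 49 (mod 113)  [q = 7: ≢ 1 ✓]
Since 105^56 ≡ 1, the order of 105 divides 56 < 112, so 105 is not a primitive root.

No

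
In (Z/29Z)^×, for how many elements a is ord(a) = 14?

6

φ(29) = 29 − 1 = 28 = 2^2 · 7.
In a cyclic group of order 28, there are φ(d) elements of order d for each divisor d of 28, and zero for non-divisors.
14 = 2 · 7 divides 28, and φ(14) = 6.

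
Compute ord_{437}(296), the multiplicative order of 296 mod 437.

Since 296 ∈ (Z/437Z)^×, its order divides φ(437) = φ(19·23) = (19−1)·(23−1) = 18·22 = 396 = 2^2 · 3^2 · 11.
Divisors of 396: 1, 2, 3, 4, 6, 9, 11, 12, 18, 22, 33, 36, 44, 66, 99, 132, 198, 396.
Compute 296^d (mod 437) for the divisors d until we hit 1:
296^1 ≡ 296 (mod 437)
296^2 ≡ 216 (mod 437)
296^3 ≡ 134 (mod 437)
296^4 ≡ 334 (mod 437)
296^6 ≡ 39 (mod 437)
296^9 ≡ 419 (mod 437)
296^11 ≡ 45 (mod 437)
296^12 ≡ 210 (mod 437)
296^18 ≡ 324 (mod 437)
296^22 ≡ 277 (mod 437)
296^33 ≡ 229 (mod 437)
296^36 ≡ 96 (mod 437)
296^44 ≡ 254 (mod 437)
296^66 ≡ 1 (mod 437) ✓
So ord_437(296) = 66.

66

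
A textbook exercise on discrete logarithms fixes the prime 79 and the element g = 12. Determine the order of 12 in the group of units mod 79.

The order of 12 must divide φ(79) = 79 − 1 = 78 = 2 · 3 · 13.
Divisors of 78: 1, 2, 3, 6, 13, 26, 39, 78.
Evaluate successive powers at the divisors of 78:
12^1 ≡ 12
12^2 ≡ 65
12^3 ≡ 69
12^6 ≡ 21
12^13 ≡ 78
12^26 ≡ 1
Therefore the multiplicative order of 12 modulo 79 is 26.

26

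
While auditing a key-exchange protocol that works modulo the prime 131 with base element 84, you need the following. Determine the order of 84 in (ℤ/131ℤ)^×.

13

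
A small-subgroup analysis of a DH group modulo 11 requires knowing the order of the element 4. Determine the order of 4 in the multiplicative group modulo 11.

5

The order of 4 must divide φ(11) = 11 − 1 = 10 = 2 · 5.
Divisors of 10: 1, 2, 5, 10.
Check 4^d mod 11 for each divisor in increasing order:
4^1 ≡ 4 (mod 11)
4^2 ≡ 5 (mod 11)
4^5 ≡ 1 (mod 11) ✓
So ord_11(4) = 5.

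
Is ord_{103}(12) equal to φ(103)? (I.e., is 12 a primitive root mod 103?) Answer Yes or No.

φ(103) = 103 − 1 = 102 = 2 · 3 · 17.
12 is a primitive root mod 103 iff 12^(φ(103)/q) ≢ 1 for every prime q | φ(103), i.e. q ∈ {2, 3, 17}.
12^51 ≡ 102 (mod 103)  [q = 2: ≢ 1 ✓]
12^34 ≡ 56 (mod 103)  [q = 3: ≢ 1 ✓]
12^6 ≡ 14 (mod 103)  [q = 17: ≢ 1 ✓]
All checks pass, so 12 has order 102 and is a primitive root modulo 103.

Yes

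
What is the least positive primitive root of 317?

2

φ(317) = 317 − 1 = 316 = 2^2 · 79.
Test candidates g = 2, 3, … against the prime factors q ∈ {2, 79} of φ(317): g is a generator iff g^(316/q) ≢ 1 for every such q.
g = 2: 2^158 ≡ 316; 2^4 ≡ 16 — none is 1, so 2 is a primitive root.
Hence the least primitive root of 317 is 2.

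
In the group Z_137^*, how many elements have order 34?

16

φ(137) = 137 − 1 = 136 = 2^3 · 17.
(Z/137Z)^× is cyclic (|G| = 136); a cyclic group of order m has exactly φ(d) elements of each order d | m, and none otherwise.
34 = 2 · 17 divides 136, and φ(34) = 16.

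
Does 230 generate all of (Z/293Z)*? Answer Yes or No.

Yes

φ(293) = 293 − 1 = 292 = 2^2 · 73.
It suffices to check that the order of 230 is not a proper divisor of 292: compute 230^(292/q) for q ∈ {2, 73}.
230^146 ≡ 292 (mod 293)  [q = 2: ≢ 1 ✓]
230^4 ≡ 109 (mod 293)  [q = 73: ≢ 1 ✓]
Every test exponent gives a nontrivial residue, hence 230 generates the full group.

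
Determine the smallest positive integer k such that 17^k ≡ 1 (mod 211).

Since 17 ∈ (Z/211Z)^×, its order divides φ(211) = 211 − 1 = 210 = 2 · 3 · 5 · 7.
Divisors of 210: 1, 2, 3, 5, 6, 7, 10, 14, 15, 21, 30, 35, 42, 70, 105, 210.
Test each divisor d:
17^1 ≡ 17
17^2 ≡ 78
17^3 ≡ 60
17^5 ≡ 38
17^6 ≡ 13
17^7 ≡ 10
17^10 ≡ 178
17^14 ≡ 100
17^15 ≡ 12
17^21 ≡ 156
17^30 ≡ 144
17^35 ≡ 197
17^42 ≡ 71
17^70 ≡ 196
17^105 ≡ 210
17^210 ≡ 1
So ord_211(17) = 210.

210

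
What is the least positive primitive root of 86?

3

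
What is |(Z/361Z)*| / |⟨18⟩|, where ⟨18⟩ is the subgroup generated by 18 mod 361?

Since 18 ∈ (Z/361Z)^×, its order divides φ(361) = φ(19^2) = 19·(19−1) = 342 = 2 · 3^2 · 19.
Divisors of 342: 1, 2, 3, 6, 9, 18, 19, 38, 57, 114, 171, 342.
Test each divisor d:
18^1 ≡ 18 (mod 361)
18^2 ≡ 324 (mod 361)
18^3 ≡ 56 (mod 361)
18^6 ≡ 248 (mod 361)
18^9 ≡ 170 (mod 361)
18^18 ≡ 20 (mod 361)
18^19 ≡ 360 (mod 361)
18^38 ≡ 1 (mod 361) ✓
So ord_361(18) = 38, hence |⟨18⟩| = 38.
The index is φ(361) / ord(18) = 342 / 38 = 9.

9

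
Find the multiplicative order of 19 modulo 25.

Since 19 ∈ (Z/25Z)^×, its order divides φ(25) = φ(5^2) = 5·(5−1) = 20 = 2^2 · 5.
Divisors of 20: 1, 2, 4, 5, 10, 20.
Evaluate successive powers at the divisors of 20:
19^1 ≡ 19
19^2 ≡ 11
19^4 ≡ 21
19^5 ≡ 24
19^10 ≡ 1
Hence ord(19) = 10.

10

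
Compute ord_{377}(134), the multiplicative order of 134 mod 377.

84

By Lagrange's theorem, ord_377(134) divides φ(377) = φ(13·29) = (13−1)·(29−1) = 12·28 = 336 = 2^4 · 3 · 7.
Divisors of 336: 1, 2, 3, 4, 6, 7, 8, 12, 14, 16, 21, 24, 28, 42, 48, 56, 84, 112, 168, 336.
Test each divisor d:
134^1 ≡ 134
134^2 ≡ 237
134^3 ≡ 90
134^4 ≡ 373
134^6 ≡ 183
134^7 ≡ 17
134^8 ≡ 16
134^12 ≡ 313
134^14 ≡ 289
134^16 ≡ 256
134^21 ≡ 12
134^24 ≡ 326
134^28 ≡ 204
134^42 ≡ 144
134^48 ≡ 339
134^56 ≡ 146
134^84 ≡ 1
The smallest such exponent is 84, so the order of 134 is 84.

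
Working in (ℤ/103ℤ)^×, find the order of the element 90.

The order of 90 must divide φ(103) = 103 − 1 = 102 = 2 · 3 · 17.
Divisors of 102: 1, 2, 3, 6, 17, 34, 51, 102.
Test each divisor d:
90^1 ≡ 90
90^2 ≡ 66
90^3 ≡ 69
90^6 ≡ 23
90^17 ≡ 102
90^34 ≡ 1
The smallest such exponent is 34, so the order of 90 is 34.

34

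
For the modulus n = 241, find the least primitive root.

7

φ(241) = 241 − 1 = 240 = 2^4 · 3 · 5.
g is a primitive root iff g^(240/q) ≢ 1 (mod 241) for each prime q ∈ {2, 3, 5}.
g = 2: 2^120 ≡ 1 — hits 1, so not a primitive root.
g = 3: 3^120 ≡ 1 — hits 1, so not a primitive root.
g = 4: 4^120 ≡ 1 — hits 1, so not a primitive root.
g = 5: 5^120 ≡ 1 — hits 1, so not a primitive root.
g = 6: 6^120 ≡ 1 — hits 1, so not a primitive root.
g = 7: 7^120 ≡ 240; 7^80 ≡ 15; 7^48 ≡ 91 — none is 1, so 7 is a primitive root.
So 7 is the smallest generator of (Z/241Z)^×.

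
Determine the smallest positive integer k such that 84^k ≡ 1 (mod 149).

148

ord(84) | φ(149) = 149 − 1 = 148 = 2^2 · 37.
Divisors of 148: 1, 2, 4, 37, 74, 148.
Compute 84^d (mod 149) for the divisors d until we hit 1:
84^1 ≡ 84 (mod 149)
84^2 ≡ 53 (mod 149)
84^4 ≡ 127 (mod 149)
84^37 ≡ 44 (mod 149)
84^74 ≡ 148 (mod 149)
84^148 ≡ 1 (mod 149) ✓
The smallest such exponent is 148, so the order of 84 is 148.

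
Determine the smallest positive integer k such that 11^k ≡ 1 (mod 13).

ord(11) | φ(13) = 13 − 1 = 12 = 2^2 · 3.
Divisors of 12: 1, 2, 3, 4, 6, 12.
Check 11^d mod 13 for each divisor in increasing order:
11^1 ≡ 11 (mod 13)
11^2 ≡ 4 (mod 13)
11^3 ≡ 5 (mod 13)
11^4 ≡ 3 (mod 13)
11^6 ≡ 12 (mod 13)
11^12 ≡ 1 (mod 13) ✓
Therefore the multiplicative order of 11 modulo 13 is 12.

12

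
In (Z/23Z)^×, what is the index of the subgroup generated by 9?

2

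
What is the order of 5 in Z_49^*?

42

ord(5) | φ(49) = φ(7^2) = 7·(7−1) = 42 = 2 · 3 · 7.
Divisors of 42: 1, 2, 3, 6, 7, 14, 21, 42.
Compute 5^d (mod 49) for the divisors d until we hit 1:
5^1 ≡ 5 (mod 49)
5^2 ≡ 25 (mod 49)
5^3 ≡ 27 (mod 49)
5^6 ≡ 43 (mod 49)
5^7 ≡ 19 (mod 49)
5^14 ≡ 18 (mod 49)
5^21 ≡ 48 (mod 49)
5^42 ≡ 1 (mod 49) ✓
Hence ord(5) = 42.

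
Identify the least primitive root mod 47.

5

φ(47) = 47 − 1 = 46 = 2 · 23.
g is a primitive root iff g^(46/q) ≢ 1 (mod 47) for each prime q ∈ {2, 23}.
g = 2: 2^23 ≡ 1 — hits 1, so not a primitive root.
g = 3: 3^23 ≡ 1 — hits 1, so not a primitive root.
g = 4: 4^23 ≡ 1 — hits 1, so not a primitive root.
g = 5: 5^23 ≡ 46; 5^2 ≡ 25 — none is 1, so 5 is a primitive root.
Hence the least primitive root of 47 is 5.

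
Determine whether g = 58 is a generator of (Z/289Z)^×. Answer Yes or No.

Yes

φ(289) = φ(17^2) = 17·(17−1) = 272 = 2^4 · 17.
58 is a primitive root mod 289 iff 58^(φ(289)/q) ≢ 1 for every prime q | φ(289), i.e. q ∈ {2, 17}.
58^136 ≡ 288 (mod 289)  [q = 2: ≢ 1 ✓]
58^16 ≡ 86 (mod 289)  [q = 17: ≢ 1 ✓]
All checks pass, so 58 has order 272 and is a primitive root modulo 289.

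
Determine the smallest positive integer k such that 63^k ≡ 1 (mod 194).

32

Since 63 ∈ (Z/194Z)^×, its order divides φ(194) = φ(2)·φ(97) = 1·96 = 96 = 2^5 · 3.
Divisors of 96: 1, 2, 3, 4, 6, 8, 12, 16, 24, 32, 48, 96.
Evaluate successive powers at the divisors of 96:
63^1 ≡ 63 (mod 194)
63^2 ≡ 89 (mod 194)
63^3 ≡ 175 (mod 194)
63^4 ≡ 161 (mod 194)
63^6 ≡ 167 (mod 194)
63^8 ≡ 119 (mod 194)
63^12 ≡ 147 (mod 194)
63^16 ≡ 193 (mod 194)
63^24 ≡ 75 (mod 194)
63^32 ≡ 1 (mod 194) ✓
Hence ord(63) = 32.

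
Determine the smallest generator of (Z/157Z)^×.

5

φ(157) = 157 − 1 = 156 = 2^2 · 3 · 13.
g is a primitive root iff g^(156/q) ≢ 1 (mod 157) for each prime q ∈ {2, 3, 13}.
g = 2: 2^78 ≡ 156; 2^52 ≡ 1 — hits 1, so not a primitive root.
g = 3: 3^78 ≡ 1 — hits 1, so not a primitive root.
g = 4: 4^78 ≡ 1 — hits 1, so not a primitive root.
g = 5: 5^78 ≡ 156; 5^52 ≡ 12; 5^12 ≡ 130 — none is 1, so 5 is a primitive root.
Hence the least primitive root of 157 is 5.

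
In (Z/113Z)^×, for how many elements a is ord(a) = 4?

φ(113) = 113 − 1 = 112 = 2^4 · 7.
In a cyclic group of order 112, there are φ(d) elements of order d for each divisor d of 112, and zero for non-divisors.
4 = 2^2 divides 112, and φ(4) = 2.

2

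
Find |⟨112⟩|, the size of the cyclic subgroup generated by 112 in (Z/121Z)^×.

10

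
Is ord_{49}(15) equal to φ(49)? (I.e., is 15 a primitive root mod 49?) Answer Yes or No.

No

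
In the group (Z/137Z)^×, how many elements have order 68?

φ(137) = 137 − 1 = 136 = 2^3 · 17.
In a cyclic group of order 136, there are φ(d) elements of order d for each divisor d of 136, and zero for non-divisors.
68 = 2^2 · 17 divides 136, and φ(68) = 32.

32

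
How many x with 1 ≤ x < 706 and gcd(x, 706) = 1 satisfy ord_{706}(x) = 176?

80

φ(706) = φ(2)·φ(353) = 1·352 = 352 = 2^5 · 11.
Since (Z/706Z)^× is cyclic of order 352, the number of elements of order d is φ(d) when d | 352 and 0 otherwise.
176 = 2^4 · 11 divides 352, and φ(176) = 80.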